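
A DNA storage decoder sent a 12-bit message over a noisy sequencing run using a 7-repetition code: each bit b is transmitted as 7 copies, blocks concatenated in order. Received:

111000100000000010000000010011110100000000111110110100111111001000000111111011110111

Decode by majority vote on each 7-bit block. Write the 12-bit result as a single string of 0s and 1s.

100010111011

Block 1 (1110001): 4 ones → 1
Block 2 (0000000): 0 ones → 0
Block 3 (0010000): 1 one → 0
Block 4 (0000100): 1 one → 0
Block 5 (1111010): 5 ones → 1
Block 6 (0000000): 0 ones → 0
Block 7 (1111101): 6 ones → 1
Block 8 (1010011): 4 ones → 1
Block 9 (1111001): 5 ones → 1
Block 10 (0000001): 1 one → 0
Block 11 (1111101): 6 ones → 1
Block 12 (1110111): 6 ones → 1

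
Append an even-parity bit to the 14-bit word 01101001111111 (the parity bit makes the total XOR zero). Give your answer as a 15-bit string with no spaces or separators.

011010011111110

XOR of the 14 data bits: 0⊕1⊕1⊕0⊕1⊕0⊕0⊕1⊕1⊕1⊕1⊕1⊕1⊕1 = 0
Parity bit = 0 (so all 15 bits XOR to 0).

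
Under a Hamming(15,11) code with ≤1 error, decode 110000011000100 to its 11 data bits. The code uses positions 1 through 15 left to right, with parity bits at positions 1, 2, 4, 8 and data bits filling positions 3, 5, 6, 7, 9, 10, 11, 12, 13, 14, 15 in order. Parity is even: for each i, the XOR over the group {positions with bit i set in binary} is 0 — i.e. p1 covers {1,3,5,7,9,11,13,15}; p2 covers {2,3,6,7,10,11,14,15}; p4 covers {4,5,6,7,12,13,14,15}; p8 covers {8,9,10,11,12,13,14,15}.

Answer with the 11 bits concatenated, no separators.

s1 (pos 1,3,5,7,9,11,13,15): 1⊕0⊕0⊕0⊕1⊕0⊕1⊕0 = 1
s2 (pos 2,3,6,7,10,11,14,15): 1⊕0⊕0⊕0⊕0⊕0⊕0⊕0 = 1
s4 (pos 4,5,6,7,12,13,14,15): 0⊕0⊕0⊕0⊕0⊕1⊕0⊕0 = 1
s8 (pos 8,9,10,11,12,13,14,15): 1⊕1⊕0⊕0⊕0⊕1⊕0⊕0 = 1
Syndrome s8…s1 = 1111 → error at position 15.
Flip position 15: 110000011000100 → 110000011000101
Read data bits from positions 3,5,6,7,9,10,11,12,13,14,15: 00001000101

00001000101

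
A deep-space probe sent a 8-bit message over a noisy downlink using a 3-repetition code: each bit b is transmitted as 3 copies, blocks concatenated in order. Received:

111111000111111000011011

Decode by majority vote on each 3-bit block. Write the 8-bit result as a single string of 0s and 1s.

11011011

Block 1 (111): 3 ones → 1
Block 2 (111): 3 ones → 1
Block 3 (000): 0 ones → 0
Block 4 (111): 3 ones → 1
Block 5 (111): 3 ones → 1
Block 6 (000): 0 ones → 0
Block 7 (011): 2 ones → 1
Block 8 (011): 2 ones → 1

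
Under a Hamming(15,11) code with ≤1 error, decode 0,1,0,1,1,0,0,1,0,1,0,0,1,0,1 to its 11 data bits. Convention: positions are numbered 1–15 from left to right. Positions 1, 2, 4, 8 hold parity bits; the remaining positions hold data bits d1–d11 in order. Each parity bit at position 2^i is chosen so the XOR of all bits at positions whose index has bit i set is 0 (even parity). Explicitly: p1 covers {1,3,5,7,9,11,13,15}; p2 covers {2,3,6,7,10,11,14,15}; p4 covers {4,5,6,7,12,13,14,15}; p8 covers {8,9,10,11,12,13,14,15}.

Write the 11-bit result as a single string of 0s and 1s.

11000100101

s1 (pos 1,3,5,7,9,11,13,15): 0⊕0⊕1⊕0⊕0⊕0⊕1⊕1 = 1
s2 (pos 2,3,6,7,10,11,14,15): 1⊕0⊕0⊕0⊕1⊕0⊕0⊕1 = 1
s4 (pos 4,5,6,7,12,13,14,15): 1⊕1⊕0⊕0⊕0⊕1⊕0⊕1 = 0
s8 (pos 8,9,10,11,12,13,14,15): 1⊕0⊕1⊕0⊕0⊕1⊕0⊕1 = 0
Syndrome s8…s1 = 0011 → error at position 3.
Flip position 3: 010110010100101 → 011110010100101
Read data bits from positions 3,5,6,7,9,10,11,12,13,14,15: 11000100101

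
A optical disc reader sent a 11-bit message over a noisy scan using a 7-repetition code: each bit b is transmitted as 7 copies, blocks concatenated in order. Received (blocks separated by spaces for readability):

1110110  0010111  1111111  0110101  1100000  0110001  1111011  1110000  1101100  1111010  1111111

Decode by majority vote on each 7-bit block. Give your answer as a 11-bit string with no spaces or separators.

Block 1 (1110110): 5 ones → 1
Block 2 (0010111): 4 ones → 1
Block 3 (1111111): 7 ones → 1
Block 4 (0110101): 4 ones → 1
Block 5 (1100000): 2 ones → 0
Block 6 (0110001): 3 ones → 0
Block 7 (1111011): 6 ones → 1
Block 8 (1110000): 3 ones → 0
Block 9 (1101100): 4 ones → 1
Block 10 (1111010): 5 ones → 1
Block 11 (1111111): 7 ones → 1

11110010111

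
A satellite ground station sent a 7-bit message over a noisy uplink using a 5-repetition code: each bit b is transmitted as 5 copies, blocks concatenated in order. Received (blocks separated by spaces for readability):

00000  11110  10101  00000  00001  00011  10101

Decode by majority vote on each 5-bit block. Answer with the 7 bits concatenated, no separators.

Block 1 (00000): 0 ones → 0
Block 2 (11110): 4 ones → 1
Block 3 (10101): 3 ones → 1
Block 4 (00000): 0 ones → 0
Block 5 (00001): 1 one → 0
Block 6 (00011): 2 ones → 0
Block 7 (10101): 3 ones → 1

0110001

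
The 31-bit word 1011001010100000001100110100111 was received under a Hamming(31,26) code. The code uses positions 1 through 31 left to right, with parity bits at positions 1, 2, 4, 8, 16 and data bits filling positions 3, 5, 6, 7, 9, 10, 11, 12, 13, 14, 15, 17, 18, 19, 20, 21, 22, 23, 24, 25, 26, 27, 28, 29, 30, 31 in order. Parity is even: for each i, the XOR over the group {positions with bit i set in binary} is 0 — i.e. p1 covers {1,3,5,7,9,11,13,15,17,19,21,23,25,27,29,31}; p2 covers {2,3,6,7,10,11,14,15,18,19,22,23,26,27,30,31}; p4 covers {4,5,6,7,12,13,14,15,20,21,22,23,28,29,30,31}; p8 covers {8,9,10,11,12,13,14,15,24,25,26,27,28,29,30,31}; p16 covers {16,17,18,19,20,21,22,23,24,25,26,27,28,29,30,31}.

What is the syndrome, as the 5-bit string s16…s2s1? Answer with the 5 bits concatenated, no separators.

s1 (pos 1,3,5,7,9,11,13,15,17,19,21,23,25,27,29,31): 1⊕1⊕0⊕1⊕1⊕1⊕0⊕0⊕0⊕1⊕0⊕1⊕0⊕0⊕1⊕1 = 1
s2 (pos 2,3,6,7,10,11,14,15,18,19,22,23,26,27,30,31): 0⊕1⊕0⊕1⊕0⊕1⊕0⊕0⊕0⊕1⊕0⊕1⊕1⊕0⊕1⊕1 = 0
s4 (pos 4,5,6,7,12,13,14,15,20,21,22,23,28,29,30,31): 1⊕0⊕0⊕1⊕0⊕0⊕0⊕0⊕1⊕0⊕0⊕1⊕0⊕1⊕1⊕1 = 1
s8 (pos 8,9,10,11,12,13,14,15,24,25,26,27,28,29,30,31): 0⊕1⊕0⊕1⊕0⊕0⊕0⊕0⊕1⊕0⊕1⊕0⊕0⊕1⊕1⊕1 = 1
s16 (pos 16,17,18,19,20,21,22,23,24,25,26,27,28,29,30,31): 0⊕0⊕0⊕1⊕1⊕0⊕0⊕1⊕1⊕0⊕1⊕0⊕0⊕1⊕1⊕1 = 0
Syndrome s16…s1 = 01101 → error at position 13.

01101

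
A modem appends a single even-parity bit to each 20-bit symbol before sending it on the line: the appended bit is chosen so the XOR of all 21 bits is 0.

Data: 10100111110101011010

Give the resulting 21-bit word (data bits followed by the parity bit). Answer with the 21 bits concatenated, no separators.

XOR of the 20 data bits: 1⊕0⊕1⊕0⊕0⊕1⊕1⊕1⊕1⊕1⊕0⊕1⊕0⊕1⊕0⊕1⊕1⊕0⊕1⊕0 = 0
Parity bit = 0 (so all 21 bits XOR to 0).

101001111101010110100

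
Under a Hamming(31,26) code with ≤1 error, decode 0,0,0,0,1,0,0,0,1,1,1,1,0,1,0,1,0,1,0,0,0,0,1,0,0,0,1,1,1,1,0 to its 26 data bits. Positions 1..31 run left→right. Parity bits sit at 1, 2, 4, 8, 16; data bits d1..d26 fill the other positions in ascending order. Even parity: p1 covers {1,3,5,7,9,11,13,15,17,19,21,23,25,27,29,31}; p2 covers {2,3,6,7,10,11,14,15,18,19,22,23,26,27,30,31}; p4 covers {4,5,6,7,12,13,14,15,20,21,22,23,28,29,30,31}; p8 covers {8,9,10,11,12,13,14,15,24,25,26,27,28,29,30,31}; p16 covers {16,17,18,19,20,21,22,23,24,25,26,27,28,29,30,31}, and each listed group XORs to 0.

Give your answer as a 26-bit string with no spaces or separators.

01001111010010000100011100

s1 (pos 1,3,5,7,9,11,13,15,17,19,21,23,25,27,29,31): 0⊕0⊕1⊕0⊕1⊕1⊕0⊕0⊕0⊕0⊕0⊕1⊕0⊕1⊕1⊕0 = 0
s2 (pos 2,3,6,7,10,11,14,15,18,19,22,23,26,27,30,31): 0⊕0⊕0⊕0⊕1⊕1⊕1⊕0⊕1⊕0⊕0⊕1⊕0⊕1⊕1⊕0 = 1
s4 (pos 4,5,6,7,12,13,14,15,20,21,22,23,28,29,30,31): 0⊕1⊕0⊕0⊕1⊕0⊕1⊕0⊕0⊕0⊕0⊕1⊕1⊕1⊕1⊕0 = 1
s8 (pos 8,9,10,11,12,13,14,15,24,25,26,27,28,29,30,31): 0⊕1⊕1⊕1⊕1⊕0⊕1⊕0⊕0⊕0⊕0⊕1⊕1⊕1⊕1⊕0 = 1
s16 (pos 16,17,18,19,20,21,22,23,24,25,26,27,28,29,30,31): 1⊕0⊕1⊕0⊕0⊕0⊕0⊕1⊕0⊕0⊕0⊕1⊕1⊕1⊕1⊕0 = 1
Syndrome s16…s1 = 11110 → error at position 30.
Flip position 30: 0000100011110101010000100011110 → 0000100011110101010000100011100
Read data bits from positions 3,5,6,7,9,10,11,12,13,14,15,17,18,19,20,21,22,23,24,25,26,27,28,29,30,31: 01001111010010000100011100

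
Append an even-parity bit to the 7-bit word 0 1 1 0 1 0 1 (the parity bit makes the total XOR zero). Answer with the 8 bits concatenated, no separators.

XOR of the 7 data bits: 0⊕1⊕1⊕0⊕1⊕0⊕1 = 0
Parity bit = 0 (so all 8 bits XOR to 0).

01101010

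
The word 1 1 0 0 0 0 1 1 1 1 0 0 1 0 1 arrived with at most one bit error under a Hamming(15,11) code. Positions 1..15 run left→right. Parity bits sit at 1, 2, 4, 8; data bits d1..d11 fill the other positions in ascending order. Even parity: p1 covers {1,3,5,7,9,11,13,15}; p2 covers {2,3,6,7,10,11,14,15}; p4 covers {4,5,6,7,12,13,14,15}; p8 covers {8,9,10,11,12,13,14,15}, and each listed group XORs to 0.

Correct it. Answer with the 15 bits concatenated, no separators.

s1 (pos 1,3,5,7,9,11,13,15): 1⊕0⊕0⊕1⊕1⊕0⊕1⊕1 = 1
s2 (pos 2,3,6,7,10,11,14,15): 1⊕0⊕0⊕1⊕1⊕0⊕0⊕1 = 0
s4 (pos 4,5,6,7,12,13,14,15): 0⊕0⊕0⊕1⊕0⊕1⊕0⊕1 = 1
s8 (pos 8,9,10,11,12,13,14,15): 1⊕1⊕1⊕0⊕0⊕1⊕0⊕1 = 1
Syndrome s8…s1 = 1101 → error at position 13.
Flip position 13: 110000111100101 → 110000111100001

110000111100001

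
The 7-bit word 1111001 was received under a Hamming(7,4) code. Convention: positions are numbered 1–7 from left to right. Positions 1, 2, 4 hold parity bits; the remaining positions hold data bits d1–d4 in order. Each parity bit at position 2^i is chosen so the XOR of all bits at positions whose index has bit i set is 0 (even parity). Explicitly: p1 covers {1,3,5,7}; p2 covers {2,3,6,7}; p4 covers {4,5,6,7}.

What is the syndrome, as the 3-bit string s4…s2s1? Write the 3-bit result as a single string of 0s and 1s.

011

s1 (pos 1,3,5,7): 1⊕1⊕0⊕1 = 1
s2 (pos 2,3,6,7): 1⊕1⊕0⊕1 = 1
s4 (pos 4,5,6,7): 1⊕0⊕0⊕1 = 0
Syndrome s4…s1 = 011 → error at position 3.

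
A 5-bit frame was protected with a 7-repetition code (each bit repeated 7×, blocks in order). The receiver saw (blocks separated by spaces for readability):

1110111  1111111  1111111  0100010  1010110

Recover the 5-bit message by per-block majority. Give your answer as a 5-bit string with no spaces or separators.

Block 1 (1110111): 6 ones → 1
Block 2 (1111111): 7 ones → 1
Block 3 (1111111): 7 ones → 1
Block 4 (0100010): 2 ones → 0
Block 5 (1010110): 4 ones → 1

11101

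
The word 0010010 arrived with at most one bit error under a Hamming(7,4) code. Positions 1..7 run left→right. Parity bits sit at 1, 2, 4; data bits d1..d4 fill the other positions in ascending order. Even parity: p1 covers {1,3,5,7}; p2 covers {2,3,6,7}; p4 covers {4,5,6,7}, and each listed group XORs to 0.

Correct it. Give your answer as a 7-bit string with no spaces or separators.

s1 (pos 1,3,5,7): 0⊕1⊕0⊕0 = 1
s2 (pos 2,3,6,7): 0⊕1⊕1⊕0 = 0
s4 (pos 4,5,6,7): 0⊕0⊕1⊕0 = 1
Syndrome s4…s1 = 101 → error at position 5.
Flip position 5: 0010010 → 0010110

0010110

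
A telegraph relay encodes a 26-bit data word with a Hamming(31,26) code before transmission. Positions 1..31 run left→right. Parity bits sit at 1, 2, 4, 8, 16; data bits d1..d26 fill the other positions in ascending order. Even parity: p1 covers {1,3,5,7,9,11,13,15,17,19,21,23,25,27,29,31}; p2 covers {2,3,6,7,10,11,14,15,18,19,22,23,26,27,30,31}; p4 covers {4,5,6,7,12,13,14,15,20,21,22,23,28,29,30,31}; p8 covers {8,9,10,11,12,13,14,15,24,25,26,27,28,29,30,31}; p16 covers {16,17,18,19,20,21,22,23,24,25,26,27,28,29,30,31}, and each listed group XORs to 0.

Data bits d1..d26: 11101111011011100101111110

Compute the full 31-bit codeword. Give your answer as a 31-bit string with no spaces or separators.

Place data at non-parity positions: p1 p2 1 p4 1 1 0 p8 1 1 1 1 0 1 1 p16 0 1 1 1 0 0 1 0 1 1 1 1 1 1 0
p1 (pos 1,3,5,7,9,11,13,15,17,19,21,23,25,27,29,31): XOR of data positions = 1⊕1⊕0⊕1⊕1⊕0⊕1⊕0⊕1⊕0⊕1⊕1⊕1⊕1⊕0 = 0
p2 (pos 2,3,6,7,10,11,14,15,18,19,22,23,26,27,30,31): XOR of data positions = 1⊕1⊕0⊕1⊕1⊕1⊕1⊕1⊕1⊕0⊕1⊕1⊕1⊕1⊕0 = 0
p4 (pos 4,5,6,7,12,13,14,15,20,21,22,23,28,29,30,31): XOR of data positions = 1⊕1⊕0⊕1⊕0⊕1⊕1⊕1⊕0⊕0⊕1⊕1⊕1⊕1⊕0 = 0
p8 (pos 8,9,10,11,12,13,14,15,24,25,26,27,28,29,30,31): XOR of data positions = 1⊕1⊕1⊕1⊕0⊕1⊕1⊕0⊕1⊕1⊕1⊕1⊕1⊕1⊕0 = 0
p16 (pos 16,17,18,19,20,21,22,23,24,25,26,27,28,29,30,31): XOR of data positions = 0⊕1⊕1⊕1⊕0⊕0⊕1⊕0⊕1⊕1⊕1⊕1⊕1⊕1⊕0 = 0
Codeword: 0010110011110110011100101111110

0010110011110110011100101111110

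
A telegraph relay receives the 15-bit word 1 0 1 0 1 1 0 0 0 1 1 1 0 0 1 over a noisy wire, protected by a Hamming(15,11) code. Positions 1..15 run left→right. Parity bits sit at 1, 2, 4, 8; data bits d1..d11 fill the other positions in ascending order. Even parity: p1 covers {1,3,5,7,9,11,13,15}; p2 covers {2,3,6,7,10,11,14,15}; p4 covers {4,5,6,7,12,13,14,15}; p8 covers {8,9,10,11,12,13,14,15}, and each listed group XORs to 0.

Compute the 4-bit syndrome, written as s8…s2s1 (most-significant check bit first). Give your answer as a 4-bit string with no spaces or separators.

s1 (pos 1,3,5,7,9,11,13,15): 1⊕1⊕1⊕0⊕0⊕1⊕0⊕1 = 1
s2 (pos 2,3,6,7,10,11,14,15): 0⊕1⊕1⊕0⊕1⊕1⊕0⊕1 = 1
s4 (pos 4,5,6,7,12,13,14,15): 0⊕1⊕1⊕0⊕1⊕0⊕0⊕1 = 0
s8 (pos 8,9,10,11,12,13,14,15): 0⊕0⊕1⊕1⊕1⊕0⊕0⊕1 = 0
Syndrome s8…s1 = 0011 → error at position 3.

0011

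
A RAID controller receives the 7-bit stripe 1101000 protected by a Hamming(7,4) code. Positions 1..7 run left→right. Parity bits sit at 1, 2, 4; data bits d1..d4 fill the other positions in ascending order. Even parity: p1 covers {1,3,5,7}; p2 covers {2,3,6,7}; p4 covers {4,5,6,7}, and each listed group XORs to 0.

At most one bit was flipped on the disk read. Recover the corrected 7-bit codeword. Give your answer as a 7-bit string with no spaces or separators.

1101001

s1 (pos 1,3,5,7): 1⊕0⊕0⊕0 = 1
s2 (pos 2,3,6,7): 1⊕0⊕0⊕0 = 1
s4 (pos 4,5,6,7): 1⊕0⊕0⊕0 = 1
Syndrome s4…s1 = 111 → error at position 7.
Flip position 7: 1101000 → 1101001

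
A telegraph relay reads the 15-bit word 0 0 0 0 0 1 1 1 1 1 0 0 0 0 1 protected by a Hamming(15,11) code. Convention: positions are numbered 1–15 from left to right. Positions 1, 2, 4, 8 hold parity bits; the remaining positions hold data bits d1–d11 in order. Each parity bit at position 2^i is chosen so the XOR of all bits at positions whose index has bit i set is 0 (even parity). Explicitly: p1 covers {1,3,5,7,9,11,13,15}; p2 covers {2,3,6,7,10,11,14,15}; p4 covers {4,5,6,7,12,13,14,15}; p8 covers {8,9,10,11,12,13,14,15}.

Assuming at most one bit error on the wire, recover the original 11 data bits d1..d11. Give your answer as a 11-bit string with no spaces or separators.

01111100001

s1 (pos 1,3,5,7,9,11,13,15): 0⊕0⊕0⊕1⊕1⊕0⊕0⊕1 = 1
s2 (pos 2,3,6,7,10,11,14,15): 0⊕0⊕1⊕1⊕1⊕0⊕0⊕1 = 0
s4 (pos 4,5,6,7,12,13,14,15): 0⊕0⊕1⊕1⊕0⊕0⊕0⊕1 = 1
s8 (pos 8,9,10,11,12,13,14,15): 1⊕1⊕1⊕0⊕0⊕0⊕0⊕1 = 0
Syndrome s8…s1 = 0101 → error at position 5.
Flip position 5: 000001111100001 → 000011111100001
Read data bits from positions 3,5,6,7,9,10,11,12,13,14,15: 01111100001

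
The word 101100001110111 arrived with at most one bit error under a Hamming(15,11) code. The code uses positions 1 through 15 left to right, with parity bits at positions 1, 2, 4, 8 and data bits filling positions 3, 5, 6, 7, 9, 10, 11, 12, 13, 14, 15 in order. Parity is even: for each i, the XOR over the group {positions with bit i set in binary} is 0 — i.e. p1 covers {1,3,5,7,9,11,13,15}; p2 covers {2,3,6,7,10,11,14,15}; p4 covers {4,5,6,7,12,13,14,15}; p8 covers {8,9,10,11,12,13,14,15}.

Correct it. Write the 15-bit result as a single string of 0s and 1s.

111100001110111

s1 (pos 1,3,5,7,9,11,13,15): 1⊕1⊕0⊕0⊕1⊕1⊕1⊕1 = 0
s2 (pos 2,3,6,7,10,11,14,15): 0⊕1⊕0⊕0⊕1⊕1⊕1⊕1 = 1
s4 (pos 4,5,6,7,12,13,14,15): 1⊕0⊕0⊕0⊕0⊕1⊕1⊕1 = 0
s8 (pos 8,9,10,11,12,13,14,15): 0⊕1⊕1⊕1⊕0⊕1⊕1⊕1 = 0
Syndrome s8…s1 = 0010 → error at position 2.
Flip position 2: 101100001110111 → 111100001110111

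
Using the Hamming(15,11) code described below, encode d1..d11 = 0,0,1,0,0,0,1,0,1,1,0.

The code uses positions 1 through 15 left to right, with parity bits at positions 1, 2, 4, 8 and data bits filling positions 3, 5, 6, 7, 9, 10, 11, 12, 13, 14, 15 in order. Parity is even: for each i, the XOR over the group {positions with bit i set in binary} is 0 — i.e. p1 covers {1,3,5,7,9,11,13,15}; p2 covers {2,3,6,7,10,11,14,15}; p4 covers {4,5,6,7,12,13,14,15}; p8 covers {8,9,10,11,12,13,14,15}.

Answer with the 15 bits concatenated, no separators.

010101010010110

Place data at non-parity positions: p1 p2 0 p4 0 1 0 p8 0 0 1 0 1 1 0
p1 (pos 1,3,5,7,9,11,13,15): XOR of data positions = 0⊕0⊕0⊕0⊕1⊕1⊕0 = 0
p2 (pos 2,3,6,7,10,11,14,15): XOR of data positions = 0⊕1⊕0⊕0⊕1⊕1⊕0 = 1
p4 (pos 4,5,6,7,12,13,14,15): XOR of data positions = 0⊕1⊕0⊕0⊕1⊕1⊕0 = 1
p8 (pos 8,9,10,11,12,13,14,15): XOR of data positions = 0⊕0⊕1⊕0⊕1⊕1⊕0 = 1
Codeword: 010101010010110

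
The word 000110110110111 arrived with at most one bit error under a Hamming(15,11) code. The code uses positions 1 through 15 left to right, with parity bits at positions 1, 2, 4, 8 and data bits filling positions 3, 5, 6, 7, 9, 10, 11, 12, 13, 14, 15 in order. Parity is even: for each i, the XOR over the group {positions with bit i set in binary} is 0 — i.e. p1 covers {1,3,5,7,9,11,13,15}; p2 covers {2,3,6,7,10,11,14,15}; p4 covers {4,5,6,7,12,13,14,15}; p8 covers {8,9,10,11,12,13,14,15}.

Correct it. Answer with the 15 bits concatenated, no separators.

001110110110111

s1 (pos 1,3,5,7,9,11,13,15): 0⊕0⊕1⊕1⊕0⊕1⊕1⊕1 = 1
s2 (pos 2,3,6,7,10,11,14,15): 0⊕0⊕0⊕1⊕1⊕1⊕1⊕1 = 1
s4 (pos 4,5,6,7,12,13,14,15): 1⊕1⊕0⊕1⊕0⊕1⊕1⊕1 = 0
s8 (pos 8,9,10,11,12,13,14,15): 1⊕0⊕1⊕1⊕0⊕1⊕1⊕1 = 0
Syndrome s8…s1 = 0011 → error at position 3.
Flip position 3: 000110110110111 → 001110110110111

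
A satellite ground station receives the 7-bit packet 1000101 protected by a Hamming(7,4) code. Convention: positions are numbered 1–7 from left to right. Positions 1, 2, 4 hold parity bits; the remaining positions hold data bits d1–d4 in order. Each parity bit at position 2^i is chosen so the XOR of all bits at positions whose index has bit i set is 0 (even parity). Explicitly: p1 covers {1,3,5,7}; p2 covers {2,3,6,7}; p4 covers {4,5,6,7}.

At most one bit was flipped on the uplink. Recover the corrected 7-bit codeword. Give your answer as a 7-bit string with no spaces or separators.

1010101

s1 (pos 1,3,5,7): 1⊕0⊕1⊕1 = 1
s2 (pos 2,3,6,7): 0⊕0⊕0⊕1 = 1
s4 (pos 4,5,6,7): 0⊕1⊕0⊕1 = 0
Syndrome s4…s1 = 011 → error at position 3.
Flip position 3: 1000101 → 1010101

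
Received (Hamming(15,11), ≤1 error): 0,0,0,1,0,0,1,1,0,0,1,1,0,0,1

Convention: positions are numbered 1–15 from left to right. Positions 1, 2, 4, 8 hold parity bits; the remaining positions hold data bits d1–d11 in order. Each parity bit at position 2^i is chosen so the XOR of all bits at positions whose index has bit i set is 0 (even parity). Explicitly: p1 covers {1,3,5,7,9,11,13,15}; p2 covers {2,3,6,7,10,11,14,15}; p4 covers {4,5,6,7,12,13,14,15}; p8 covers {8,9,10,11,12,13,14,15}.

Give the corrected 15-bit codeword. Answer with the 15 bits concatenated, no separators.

001100110011001

s1 (pos 1,3,5,7,9,11,13,15): 0⊕0⊕0⊕1⊕0⊕1⊕0⊕1 = 1
s2 (pos 2,3,6,7,10,11,14,15): 0⊕0⊕0⊕1⊕0⊕1⊕0⊕1 = 1
s4 (pos 4,5,6,7,12,13,14,15): 1⊕0⊕0⊕1⊕1⊕0⊕0⊕1 = 0
s8 (pos 8,9,10,11,12,13,14,15): 1⊕0⊕0⊕1⊕1⊕0⊕0⊕1 = 0
Syndrome s8…s1 = 0011 → error at position 3.
Flip position 3: 000100110011001 → 001100110011001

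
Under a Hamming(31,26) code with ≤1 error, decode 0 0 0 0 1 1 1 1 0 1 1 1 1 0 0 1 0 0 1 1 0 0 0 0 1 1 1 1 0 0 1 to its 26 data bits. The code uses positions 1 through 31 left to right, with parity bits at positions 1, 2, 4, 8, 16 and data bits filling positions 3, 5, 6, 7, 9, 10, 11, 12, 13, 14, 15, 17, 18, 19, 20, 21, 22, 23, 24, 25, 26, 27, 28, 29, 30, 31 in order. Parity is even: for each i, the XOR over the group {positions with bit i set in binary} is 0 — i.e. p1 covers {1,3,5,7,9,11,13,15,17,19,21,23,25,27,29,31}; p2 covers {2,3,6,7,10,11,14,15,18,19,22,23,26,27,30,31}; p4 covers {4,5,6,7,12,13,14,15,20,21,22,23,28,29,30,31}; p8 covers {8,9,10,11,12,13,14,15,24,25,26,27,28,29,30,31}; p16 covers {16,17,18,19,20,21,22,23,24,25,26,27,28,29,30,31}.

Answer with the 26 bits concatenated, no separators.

s1 (pos 1,3,5,7,9,11,13,15,17,19,21,23,25,27,29,31): 0⊕0⊕1⊕1⊕0⊕1⊕1⊕0⊕0⊕1⊕0⊕0⊕1⊕1⊕0⊕1 = 0
s2 (pos 2,3,6,7,10,11,14,15,18,19,22,23,26,27,30,31): 0⊕0⊕1⊕1⊕1⊕1⊕0⊕0⊕0⊕1⊕0⊕0⊕1⊕1⊕0⊕1 = 0
s4 (pos 4,5,6,7,12,13,14,15,20,21,22,23,28,29,30,31): 0⊕1⊕1⊕1⊕1⊕1⊕0⊕0⊕1⊕0⊕0⊕0⊕1⊕0⊕0⊕1 = 0
s8 (pos 8,9,10,11,12,13,14,15,24,25,26,27,28,29,30,31): 1⊕0⊕1⊕1⊕1⊕1⊕0⊕0⊕0⊕1⊕1⊕1⊕1⊕0⊕0⊕1 = 0
s16 (pos 16,17,18,19,20,21,22,23,24,25,26,27,28,29,30,31): 1⊕0⊕0⊕1⊕1⊕0⊕0⊕0⊕0⊕1⊕1⊕1⊕1⊕0⊕0⊕1 = 0
Syndrome s16…s1 = 00000 → no error.
Read data bits from positions 3,5,6,7,9,10,11,12,13,14,15,17,18,19,20,21,22,23,24,25,26,27,28,29,30,31: 01110111100001100001111001

01110111100001100001111001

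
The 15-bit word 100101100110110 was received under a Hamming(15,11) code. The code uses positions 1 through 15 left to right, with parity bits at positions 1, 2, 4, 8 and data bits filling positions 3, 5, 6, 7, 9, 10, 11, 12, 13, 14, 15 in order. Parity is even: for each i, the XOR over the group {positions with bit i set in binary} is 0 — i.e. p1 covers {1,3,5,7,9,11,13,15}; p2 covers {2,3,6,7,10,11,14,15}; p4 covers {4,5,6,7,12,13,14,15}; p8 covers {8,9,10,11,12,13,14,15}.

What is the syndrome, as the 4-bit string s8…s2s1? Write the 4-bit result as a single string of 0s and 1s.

s1 (pos 1,3,5,7,9,11,13,15): 1⊕0⊕0⊕1⊕0⊕1⊕1⊕0 = 0
s2 (pos 2,3,6,7,10,11,14,15): 0⊕0⊕1⊕1⊕1⊕1⊕1⊕0 = 1
s4 (pos 4,5,6,7,12,13,14,15): 1⊕0⊕1⊕1⊕0⊕1⊕1⊕0 = 1
s8 (pos 8,9,10,11,12,13,14,15): 0⊕0⊕1⊕1⊕0⊕1⊕1⊕0 = 0
Syndrome s8…s1 = 0110 → error at position 6.

0110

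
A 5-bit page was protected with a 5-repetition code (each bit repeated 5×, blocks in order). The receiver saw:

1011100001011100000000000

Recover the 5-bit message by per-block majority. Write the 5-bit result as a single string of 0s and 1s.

10100

Block 1 (10111): 4 ones → 1
Block 2 (00001): 1 one → 0
Block 3 (01110): 3 ones → 1
Block 4 (00000): 0 ones → 0
Block 5 (00000): 0 ones → 0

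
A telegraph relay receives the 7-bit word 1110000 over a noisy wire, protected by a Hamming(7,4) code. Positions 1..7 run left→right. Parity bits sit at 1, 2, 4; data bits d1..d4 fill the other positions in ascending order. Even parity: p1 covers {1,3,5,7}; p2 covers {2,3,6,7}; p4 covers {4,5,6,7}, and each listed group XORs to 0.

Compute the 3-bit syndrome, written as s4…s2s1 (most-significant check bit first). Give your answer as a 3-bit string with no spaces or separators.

s1 (pos 1,3,5,7): 1⊕1⊕0⊕0 = 0
s2 (pos 2,3,6,7): 1⊕1⊕0⊕0 = 0
s4 (pos 4,5,6,7): 0⊕0⊕0⊕0 = 0
Syndrome s4…s1 = 000 → no error.

000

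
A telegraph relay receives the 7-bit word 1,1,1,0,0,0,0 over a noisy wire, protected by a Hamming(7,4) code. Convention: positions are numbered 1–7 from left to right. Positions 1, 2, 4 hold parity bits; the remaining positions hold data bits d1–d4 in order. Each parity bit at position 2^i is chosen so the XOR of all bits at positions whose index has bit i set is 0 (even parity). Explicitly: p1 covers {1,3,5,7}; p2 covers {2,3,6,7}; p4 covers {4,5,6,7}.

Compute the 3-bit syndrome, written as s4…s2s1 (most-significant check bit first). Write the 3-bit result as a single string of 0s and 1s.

000

s1 (pos 1,3,5,7): 1⊕1⊕0⊕0 = 0
s2 (pos 2,3,6,7): 1⊕1⊕0⊕0 = 0
s4 (pos 4,5,6,7): 0⊕0⊕0⊕0 = 0
Syndrome s4…s1 = 000 → no error.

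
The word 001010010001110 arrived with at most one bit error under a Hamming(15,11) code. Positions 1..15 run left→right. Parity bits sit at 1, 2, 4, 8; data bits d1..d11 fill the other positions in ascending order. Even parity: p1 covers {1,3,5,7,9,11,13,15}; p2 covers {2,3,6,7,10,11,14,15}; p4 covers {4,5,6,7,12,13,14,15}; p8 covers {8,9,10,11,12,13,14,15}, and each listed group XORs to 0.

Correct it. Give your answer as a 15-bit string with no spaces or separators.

101010010001110

s1 (pos 1,3,5,7,9,11,13,15): 0⊕1⊕1⊕0⊕0⊕0⊕1⊕0 = 1
s2 (pos 2,3,6,7,10,11,14,15): 0⊕1⊕0⊕0⊕0⊕0⊕1⊕0 = 0
s4 (pos 4,5,6,7,12,13,14,15): 0⊕1⊕0⊕0⊕1⊕1⊕1⊕0 = 0
s8 (pos 8,9,10,11,12,13,14,15): 1⊕0⊕0⊕0⊕1⊕1⊕1⊕0 = 0
Syndrome s8…s1 = 0001 → error at position 1.
Flip position 1: 001010010001110 → 101010010001110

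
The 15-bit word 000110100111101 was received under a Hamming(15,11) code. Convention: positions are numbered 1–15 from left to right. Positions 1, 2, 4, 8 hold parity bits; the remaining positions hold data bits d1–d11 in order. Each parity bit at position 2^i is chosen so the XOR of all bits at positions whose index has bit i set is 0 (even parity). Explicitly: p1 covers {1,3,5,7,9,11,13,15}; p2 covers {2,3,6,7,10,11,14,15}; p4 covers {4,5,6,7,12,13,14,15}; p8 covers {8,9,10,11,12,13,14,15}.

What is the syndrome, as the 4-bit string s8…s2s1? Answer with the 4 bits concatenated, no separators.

s1 (pos 1,3,5,7,9,11,13,15): 0⊕0⊕1⊕1⊕0⊕1⊕1⊕1 = 1
s2 (pos 2,3,6,7,10,11,14,15): 0⊕0⊕0⊕1⊕1⊕1⊕0⊕1 = 0
s4 (pos 4,5,6,7,12,13,14,15): 1⊕1⊕0⊕1⊕1⊕1⊕0⊕1 = 0
s8 (pos 8,9,10,11,12,13,14,15): 0⊕0⊕1⊕1⊕1⊕1⊕0⊕1 = 1
Syndrome s8…s1 = 1001 → error at position 9.

1001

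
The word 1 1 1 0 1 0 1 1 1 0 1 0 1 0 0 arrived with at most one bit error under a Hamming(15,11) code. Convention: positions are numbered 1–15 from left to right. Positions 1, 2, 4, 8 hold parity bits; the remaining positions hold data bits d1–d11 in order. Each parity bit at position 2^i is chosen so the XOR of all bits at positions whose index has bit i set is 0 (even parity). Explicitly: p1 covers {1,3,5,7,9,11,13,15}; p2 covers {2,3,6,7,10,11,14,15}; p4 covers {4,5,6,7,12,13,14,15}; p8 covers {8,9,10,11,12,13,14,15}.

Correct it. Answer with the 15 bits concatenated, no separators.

111000111010100

s1 (pos 1,3,5,7,9,11,13,15): 1⊕1⊕1⊕1⊕1⊕1⊕1⊕0 = 1
s2 (pos 2,3,6,7,10,11,14,15): 1⊕1⊕0⊕1⊕0⊕1⊕0⊕0 = 0
s4 (pos 4,5,6,7,12,13,14,15): 0⊕1⊕0⊕1⊕0⊕1⊕0⊕0 = 1
s8 (pos 8,9,10,11,12,13,14,15): 1⊕1⊕0⊕1⊕0⊕1⊕0⊕0 = 0
Syndrome s8…s1 = 0101 → error at position 5.
Flip position 5: 111010111010100 → 111000111010100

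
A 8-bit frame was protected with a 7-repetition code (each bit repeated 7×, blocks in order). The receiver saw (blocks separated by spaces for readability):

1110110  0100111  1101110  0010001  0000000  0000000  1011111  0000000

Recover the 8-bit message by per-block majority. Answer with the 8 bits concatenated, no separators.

11100010

Block 1 (1110110): 5 ones → 1
Block 2 (0100111): 4 ones → 1
Block 3 (1101110): 5 ones → 1
Block 4 (0010001): 2 ones → 0
Block 5 (0000000): 0 ones → 0
Block 6 (0000000): 0 ones → 0
Block 7 (1011111): 6 ones → 1
Block 8 (0000000): 0 ones → 0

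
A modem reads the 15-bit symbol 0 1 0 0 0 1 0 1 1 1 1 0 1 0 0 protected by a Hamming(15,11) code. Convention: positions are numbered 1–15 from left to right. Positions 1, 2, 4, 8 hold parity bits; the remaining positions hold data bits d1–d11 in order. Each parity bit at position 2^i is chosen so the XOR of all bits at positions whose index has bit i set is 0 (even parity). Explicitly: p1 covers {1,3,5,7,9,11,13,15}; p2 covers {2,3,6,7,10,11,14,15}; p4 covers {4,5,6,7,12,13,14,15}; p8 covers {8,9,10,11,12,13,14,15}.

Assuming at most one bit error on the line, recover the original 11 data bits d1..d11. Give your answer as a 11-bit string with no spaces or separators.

s1 (pos 1,3,5,7,9,11,13,15): 0⊕0⊕0⊕0⊕1⊕1⊕1⊕0 = 1
s2 (pos 2,3,6,7,10,11,14,15): 1⊕0⊕1⊕0⊕1⊕1⊕0⊕0 = 0
s4 (pos 4,5,6,7,12,13,14,15): 0⊕0⊕1⊕0⊕0⊕1⊕0⊕0 = 0
s8 (pos 8,9,10,11,12,13,14,15): 1⊕1⊕1⊕1⊕0⊕1⊕0⊕0 = 1
Syndrome s8…s1 = 1001 → error at position 9.
Flip position 9: 010001011110100 → 010001010110100
Read data bits from positions 3,5,6,7,9,10,11,12,13,14,15: 00100110100

00100110100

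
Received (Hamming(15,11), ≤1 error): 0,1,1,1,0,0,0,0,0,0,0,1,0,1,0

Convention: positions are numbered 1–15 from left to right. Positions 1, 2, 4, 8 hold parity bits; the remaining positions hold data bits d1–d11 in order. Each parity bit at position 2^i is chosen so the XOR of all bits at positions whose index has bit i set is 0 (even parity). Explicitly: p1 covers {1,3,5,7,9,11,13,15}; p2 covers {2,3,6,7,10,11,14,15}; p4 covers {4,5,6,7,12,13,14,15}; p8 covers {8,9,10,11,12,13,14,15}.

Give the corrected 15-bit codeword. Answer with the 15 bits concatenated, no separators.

s1 (pos 1,3,5,7,9,11,13,15): 0⊕1⊕0⊕0⊕0⊕0⊕0⊕0 = 1
s2 (pos 2,3,6,7,10,11,14,15): 1⊕1⊕0⊕0⊕0⊕0⊕1⊕0 = 1
s4 (pos 4,5,6,7,12,13,14,15): 1⊕0⊕0⊕0⊕1⊕0⊕1⊕0 = 1
s8 (pos 8,9,10,11,12,13,14,15): 0⊕0⊕0⊕0⊕1⊕0⊕1⊕0 = 0
Syndrome s8…s1 = 0111 → error at position 7.
Flip position 7: 011100000001010 → 011100100001010

011100100001010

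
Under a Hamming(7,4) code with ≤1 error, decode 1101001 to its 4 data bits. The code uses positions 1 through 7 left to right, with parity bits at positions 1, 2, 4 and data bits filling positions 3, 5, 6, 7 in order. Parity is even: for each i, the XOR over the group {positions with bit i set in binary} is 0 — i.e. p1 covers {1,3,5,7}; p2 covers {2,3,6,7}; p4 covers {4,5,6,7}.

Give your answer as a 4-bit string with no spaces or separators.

0001

s1 (pos 1,3,5,7): 1⊕0⊕0⊕1 = 0
s2 (pos 2,3,6,7): 1⊕0⊕0⊕1 = 0
s4 (pos 4,5,6,7): 1⊕0⊕0⊕1 = 0
Syndrome s4…s1 = 000 → no error.
Read data bits from positions 3,5,6,7: 0001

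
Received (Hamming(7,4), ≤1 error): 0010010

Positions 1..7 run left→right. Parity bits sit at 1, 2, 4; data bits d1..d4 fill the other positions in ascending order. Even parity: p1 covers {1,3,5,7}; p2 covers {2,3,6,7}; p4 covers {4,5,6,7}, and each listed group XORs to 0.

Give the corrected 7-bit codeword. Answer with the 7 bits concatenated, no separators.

s1 (pos 1,3,5,7): 0⊕1⊕0⊕0 = 1
s2 (pos 2,3,6,7): 0⊕1⊕1⊕0 = 0
s4 (pos 4,5,6,7): 0⊕0⊕1⊕0 = 1
Syndrome s4…s1 = 101 → error at position 5.
Flip position 5: 0010010 → 0010110

0010110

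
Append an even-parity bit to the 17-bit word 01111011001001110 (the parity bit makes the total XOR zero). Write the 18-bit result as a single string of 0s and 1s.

011110110010011100

XOR of the 17 data bits: 0⊕1⊕1⊕1⊕1⊕0⊕1⊕1⊕0⊕0⊕1⊕0⊕0⊕1⊕1⊕1⊕0 = 0
Parity bit = 0 (so all 18 bits XOR to 0).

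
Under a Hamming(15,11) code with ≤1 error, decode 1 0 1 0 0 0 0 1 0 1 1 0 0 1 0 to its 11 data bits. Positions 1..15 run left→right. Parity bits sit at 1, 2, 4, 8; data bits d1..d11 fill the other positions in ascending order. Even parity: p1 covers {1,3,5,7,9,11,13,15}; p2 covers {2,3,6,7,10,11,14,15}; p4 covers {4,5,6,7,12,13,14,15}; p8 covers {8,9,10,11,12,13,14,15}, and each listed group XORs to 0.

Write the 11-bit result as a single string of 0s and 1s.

11000110010

s1 (pos 1,3,5,7,9,11,13,15): 1⊕1⊕0⊕0⊕0⊕1⊕0⊕0 = 1
s2 (pos 2,3,6,7,10,11,14,15): 0⊕1⊕0⊕0⊕1⊕1⊕1⊕0 = 0
s4 (pos 4,5,6,7,12,13,14,15): 0⊕0⊕0⊕0⊕0⊕0⊕1⊕0 = 1
s8 (pos 8,9,10,11,12,13,14,15): 1⊕0⊕1⊕1⊕0⊕0⊕1⊕0 = 0
Syndrome s8…s1 = 0101 → error at position 5.
Flip position 5: 101000010110010 → 101010010110010
Read data bits from positions 3,5,6,7,9,10,11,12,13,14,15: 11000110010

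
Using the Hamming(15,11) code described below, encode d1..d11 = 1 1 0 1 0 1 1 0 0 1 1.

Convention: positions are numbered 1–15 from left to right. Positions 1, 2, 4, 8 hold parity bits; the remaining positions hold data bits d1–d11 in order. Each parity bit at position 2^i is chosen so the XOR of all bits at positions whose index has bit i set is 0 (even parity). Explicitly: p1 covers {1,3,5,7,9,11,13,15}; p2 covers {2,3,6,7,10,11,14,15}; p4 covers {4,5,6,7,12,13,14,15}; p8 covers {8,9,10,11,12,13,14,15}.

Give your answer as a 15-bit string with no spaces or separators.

Place data at non-parity positions: p1 p2 1 p4 1 0 1 p8 0 1 1 0 0 1 1
p1 (pos 1,3,5,7,9,11,13,15): XOR of data positions = 1⊕1⊕1⊕0⊕1⊕0⊕1 = 1
p2 (pos 2,3,6,7,10,11,14,15): XOR of data positions = 1⊕0⊕1⊕1⊕1⊕1⊕1 = 0
p4 (pos 4,5,6,7,12,13,14,15): XOR of data positions = 1⊕0⊕1⊕0⊕0⊕1⊕1 = 0
p8 (pos 8,9,10,11,12,13,14,15): XOR of data positions = 0⊕1⊕1⊕0⊕0⊕1⊕1 = 0
Codeword: 101010100110011

101010100110011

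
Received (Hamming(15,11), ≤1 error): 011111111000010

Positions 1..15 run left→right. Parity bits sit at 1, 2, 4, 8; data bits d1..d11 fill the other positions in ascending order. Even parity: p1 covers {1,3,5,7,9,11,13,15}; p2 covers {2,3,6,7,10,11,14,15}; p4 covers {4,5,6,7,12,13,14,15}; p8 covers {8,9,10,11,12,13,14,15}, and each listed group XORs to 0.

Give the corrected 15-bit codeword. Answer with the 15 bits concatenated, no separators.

s1 (pos 1,3,5,7,9,11,13,15): 0⊕1⊕1⊕1⊕1⊕0⊕0⊕0 = 0
s2 (pos 2,3,6,7,10,11,14,15): 1⊕1⊕1⊕1⊕0⊕0⊕1⊕0 = 1
s4 (pos 4,5,6,7,12,13,14,15): 1⊕1⊕1⊕1⊕0⊕0⊕1⊕0 = 1
s8 (pos 8,9,10,11,12,13,14,15): 1⊕1⊕0⊕0⊕0⊕0⊕1⊕0 = 1
Syndrome s8…s1 = 1110 → error at position 14.
Flip position 14: 011111111000010 → 011111111000000

011111111000000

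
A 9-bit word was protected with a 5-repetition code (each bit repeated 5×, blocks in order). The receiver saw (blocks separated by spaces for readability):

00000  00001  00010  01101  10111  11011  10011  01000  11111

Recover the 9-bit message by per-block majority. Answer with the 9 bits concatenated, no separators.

Block 1 (00000): 0 ones → 0
Block 2 (00001): 1 one → 0
Block 3 (00010): 1 one → 0
Block 4 (01101): 3 ones → 1
Block 5 (10111): 4 ones → 1
Block 6 (11011): 4 ones → 1
Block 7 (10011): 3 ones → 1
Block 8 (01000): 1 one → 0
Block 9 (11111): 5 ones → 1

000111101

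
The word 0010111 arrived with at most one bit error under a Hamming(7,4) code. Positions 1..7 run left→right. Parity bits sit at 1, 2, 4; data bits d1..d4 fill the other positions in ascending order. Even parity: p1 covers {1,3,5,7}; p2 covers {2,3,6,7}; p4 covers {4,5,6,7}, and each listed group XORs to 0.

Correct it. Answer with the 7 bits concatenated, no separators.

s1 (pos 1,3,5,7): 0⊕1⊕1⊕1 = 1
s2 (pos 2,3,6,7): 0⊕1⊕1⊕1 = 1
s4 (pos 4,5,6,7): 0⊕1⊕1⊕1 = 1
Syndrome s4…s1 = 111 → error at position 7.
Flip position 7: 0010111 → 0010110

0010110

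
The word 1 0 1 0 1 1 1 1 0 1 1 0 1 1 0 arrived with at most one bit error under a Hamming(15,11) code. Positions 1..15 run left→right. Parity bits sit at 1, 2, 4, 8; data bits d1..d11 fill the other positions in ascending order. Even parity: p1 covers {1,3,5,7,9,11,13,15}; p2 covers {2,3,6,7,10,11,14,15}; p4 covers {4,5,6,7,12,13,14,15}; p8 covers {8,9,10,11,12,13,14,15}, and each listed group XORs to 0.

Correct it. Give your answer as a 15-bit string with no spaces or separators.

s1 (pos 1,3,5,7,9,11,13,15): 1⊕1⊕1⊕1⊕0⊕1⊕1⊕0 = 0
s2 (pos 2,3,6,7,10,11,14,15): 0⊕1⊕1⊕1⊕1⊕1⊕1⊕0 = 0
s4 (pos 4,5,6,7,12,13,14,15): 0⊕1⊕1⊕1⊕0⊕1⊕1⊕0 = 1
s8 (pos 8,9,10,11,12,13,14,15): 1⊕0⊕1⊕1⊕0⊕1⊕1⊕0 = 1
Syndrome s8…s1 = 1100 → error at position 12.
Flip position 12: 101011110110110 → 101011110111110

101011110111110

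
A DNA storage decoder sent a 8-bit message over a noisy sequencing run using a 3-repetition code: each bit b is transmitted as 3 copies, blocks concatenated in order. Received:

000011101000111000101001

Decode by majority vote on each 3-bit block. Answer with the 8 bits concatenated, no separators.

01101010

Block 1 (000): 0 ones → 0
Block 2 (011): 2 ones → 1
Block 3 (101): 2 ones → 1
Block 4 (000): 0 ones → 0
Block 5 (111): 3 ones → 1
Block 6 (000): 0 ones → 0
Block 7 (101): 2 ones → 1
Block 8 (001): 1 one → 0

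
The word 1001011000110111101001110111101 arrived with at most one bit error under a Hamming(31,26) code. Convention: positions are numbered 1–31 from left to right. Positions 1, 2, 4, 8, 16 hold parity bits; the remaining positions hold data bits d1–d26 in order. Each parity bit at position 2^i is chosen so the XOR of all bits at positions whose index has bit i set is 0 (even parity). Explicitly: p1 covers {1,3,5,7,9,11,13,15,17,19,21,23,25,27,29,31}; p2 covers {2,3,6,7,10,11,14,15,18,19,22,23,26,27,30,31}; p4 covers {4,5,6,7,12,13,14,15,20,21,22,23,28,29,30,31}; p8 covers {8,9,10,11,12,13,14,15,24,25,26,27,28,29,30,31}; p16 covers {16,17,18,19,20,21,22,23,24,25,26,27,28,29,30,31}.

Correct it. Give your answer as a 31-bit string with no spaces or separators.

1001011000110111101000110111101

s1 (pos 1,3,5,7,9,11,13,15,17,19,21,23,25,27,29,31): 1⊕0⊕0⊕1⊕0⊕1⊕0⊕1⊕1⊕1⊕0⊕1⊕0⊕1⊕1⊕1 = 0
s2 (pos 2,3,6,7,10,11,14,15,18,19,22,23,26,27,30,31): 0⊕0⊕1⊕1⊕0⊕1⊕1⊕1⊕0⊕1⊕1⊕1⊕1⊕1⊕0⊕1 = 1
s4 (pos 4,5,6,7,12,13,14,15,20,21,22,23,28,29,30,31): 1⊕0⊕1⊕1⊕1⊕0⊕1⊕1⊕0⊕0⊕1⊕1⊕1⊕1⊕0⊕1 = 1
s8 (pos 8,9,10,11,12,13,14,15,24,25,26,27,28,29,30,31): 0⊕0⊕0⊕1⊕1⊕0⊕1⊕1⊕1⊕0⊕1⊕1⊕1⊕1⊕0⊕1 = 0
s16 (pos 16,17,18,19,20,21,22,23,24,25,26,27,28,29,30,31): 1⊕1⊕0⊕1⊕0⊕0⊕1⊕1⊕1⊕0⊕1⊕1⊕1⊕1⊕0⊕1 = 1
Syndrome s16…s1 = 10110 → error at position 22.
Flip position 22: 1001011000110111101001110111101 → 1001011000110111101000110111101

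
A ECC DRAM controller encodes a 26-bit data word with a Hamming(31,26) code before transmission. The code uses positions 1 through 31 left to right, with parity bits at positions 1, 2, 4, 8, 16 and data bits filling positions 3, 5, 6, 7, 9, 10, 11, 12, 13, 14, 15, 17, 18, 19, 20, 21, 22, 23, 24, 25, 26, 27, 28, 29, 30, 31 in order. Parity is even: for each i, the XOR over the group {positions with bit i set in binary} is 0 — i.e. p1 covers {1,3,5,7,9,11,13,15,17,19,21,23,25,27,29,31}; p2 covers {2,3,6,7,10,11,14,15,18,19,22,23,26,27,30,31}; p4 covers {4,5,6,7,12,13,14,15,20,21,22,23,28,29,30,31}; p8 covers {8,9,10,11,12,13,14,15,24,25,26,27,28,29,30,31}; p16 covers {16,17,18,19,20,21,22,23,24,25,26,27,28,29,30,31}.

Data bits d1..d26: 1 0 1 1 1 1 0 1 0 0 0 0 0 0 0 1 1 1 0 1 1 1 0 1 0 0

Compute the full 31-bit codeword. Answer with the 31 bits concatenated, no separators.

Place data at non-parity positions: p1 p2 1 p4 0 1 1 p8 1 1 0 1 0 0 0 p16 0 0 0 0 1 1 1 0 1 1 1 0 1 0 0
p1 (pos 1,3,5,7,9,11,13,15,17,19,21,23,25,27,29,31): XOR of data positions = 1⊕0⊕1⊕1⊕0⊕0⊕0⊕0⊕0⊕1⊕1⊕1⊕1⊕1⊕0 = 0
p2 (pos 2,3,6,7,10,11,14,15,18,19,22,23,26,27,30,31): XOR of data positions = 1⊕1⊕1⊕1⊕0⊕0⊕0⊕0⊕0⊕1⊕1⊕1⊕1⊕0⊕0 = 0
p4 (pos 4,5,6,7,12,13,14,15,20,21,22,23,28,29,30,31): XOR of data positions = 0⊕1⊕1⊕1⊕0⊕0⊕0⊕0⊕1⊕1⊕1⊕0⊕1⊕0⊕0 = 1
p8 (pos 8,9,10,11,12,13,14,15,24,25,26,27,28,29,30,31): XOR of data positions = 1⊕1⊕0⊕1⊕0⊕0⊕0⊕0⊕1⊕1⊕1⊕0⊕1⊕0⊕0 = 1
p16 (pos 16,17,18,19,20,21,22,23,24,25,26,27,28,29,30,31): XOR of data positions = 0⊕0⊕0⊕0⊕1⊕1⊕1⊕0⊕1⊕1⊕1⊕0⊕1⊕0⊕0 = 1
Codeword: 0011011111010001000011101110100

0011011111010001000011101110100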